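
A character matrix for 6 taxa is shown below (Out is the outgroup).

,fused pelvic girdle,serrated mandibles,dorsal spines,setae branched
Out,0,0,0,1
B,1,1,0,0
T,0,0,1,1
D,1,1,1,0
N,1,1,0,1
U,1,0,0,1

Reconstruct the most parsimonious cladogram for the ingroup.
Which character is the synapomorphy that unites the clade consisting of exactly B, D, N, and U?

Character polarity is set by the outgroup: the derived state is whichever differs from the outgroup's state, so for setae branched the derived state is '0', and for the remaining characters it is '1'.
fused pelvic girdle (derived state '1') is shared by B, D, N, and U — a synapomorphy uniting that clade.
serrated mandibles: derived state '1' in B, D, and N only — synapomorphy for {B, D, N}.
dorsal spines (state '1') occurs in D and T but conflicts with the nesting implied by the other characters — most parsimoniously interpreted as homoplasy.
Only B and D show the derived state '0' for setae branched, supporting them as a clade.
Most parsimonious ingroup topology: ((((B,D),N),U),T).
The clade {B, D, N, U} is supported by fused pelvic girdle: its derived state '1' occurs in exactly those taxa and in no other taxon (including the outgroup).

fused pelvic girdle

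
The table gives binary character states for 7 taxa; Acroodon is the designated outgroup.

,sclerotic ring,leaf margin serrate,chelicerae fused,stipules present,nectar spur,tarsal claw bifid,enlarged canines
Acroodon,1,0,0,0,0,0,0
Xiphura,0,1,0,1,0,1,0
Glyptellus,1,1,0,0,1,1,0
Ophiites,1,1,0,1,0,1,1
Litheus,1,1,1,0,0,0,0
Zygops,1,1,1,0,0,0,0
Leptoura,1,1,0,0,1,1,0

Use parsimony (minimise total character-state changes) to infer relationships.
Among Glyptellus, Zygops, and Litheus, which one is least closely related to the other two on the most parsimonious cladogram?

Glyptellus

Character polarity is set by the outgroup: the derived state is whichever differs from the outgroup's state, so for sclerotic ring the derived state is '0', and for the remaining characters it is '1'.
sclerotic ring (derived state '0') is unique to Xiphura (autapomorphy; uninformative for grouping).
leaf margin serrate (derived state '1') is shared by all ingroup taxa — unites the whole ingroup.
Only Litheus and Zygops show the derived state '1' for chelicerae fused, supporting them as a clade.
Only Ophiites and Xiphura show the derived state '1' for stipules present, supporting them as a clade.
nectar spur (derived state '1') is shared by Glyptellus and Leptoura — a synapomorphy uniting that clade.
tarsal claw bifid: derived state '1' in Glyptellus, Leptoura, Ophiites, and Xiphura only — synapomorphy for {Glyptellus, Leptoura, Ophiites, Xiphura}.
enlarged canines (derived state '1') is unique to Ophiites (autapomorphy; uninformative for grouping).
Most parsimonious ingroup topology: (((Xiphura,Ophiites),(Glyptellus,Leptoura)),(Litheus,Zygops)).
Zygops and Litheus share a more recent common ancestor with each other than either does with Glyptellus, so Glyptellus is the least closely related of the three.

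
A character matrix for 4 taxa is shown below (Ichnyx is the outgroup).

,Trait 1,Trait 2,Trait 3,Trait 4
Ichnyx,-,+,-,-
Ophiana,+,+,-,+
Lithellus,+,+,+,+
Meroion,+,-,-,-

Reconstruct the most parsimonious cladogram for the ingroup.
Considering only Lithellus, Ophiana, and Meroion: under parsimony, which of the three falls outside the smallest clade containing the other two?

Character polarity is set by the outgroup: the derived state is whichever differs from the outgroup's state, so for Trait 2 the derived state is '-', and for the remaining characters it is '+'.
Trait 1 (derived state '+') is shared by all ingroup taxa — unites the whole ingroup.
Trait 2: derived state '-' in Meroion only — an autapomorphy, so it tells us nothing about relationships among taxa.
Trait 3: derived state '+' in Lithellus only — an autapomorphy, so it tells us nothing about relationships among taxa.
Only Lithellus and Ophiana show the derived state '+' for Trait 4, supporting them as a clade.
Most parsimonious ingroup topology: ((Ophiana,Lithellus),Meroion).
Lithellus and Ophiana share a more recent common ancestor with each other than either does with Meroion, so Meroion is the least closely related of the three.

Meroion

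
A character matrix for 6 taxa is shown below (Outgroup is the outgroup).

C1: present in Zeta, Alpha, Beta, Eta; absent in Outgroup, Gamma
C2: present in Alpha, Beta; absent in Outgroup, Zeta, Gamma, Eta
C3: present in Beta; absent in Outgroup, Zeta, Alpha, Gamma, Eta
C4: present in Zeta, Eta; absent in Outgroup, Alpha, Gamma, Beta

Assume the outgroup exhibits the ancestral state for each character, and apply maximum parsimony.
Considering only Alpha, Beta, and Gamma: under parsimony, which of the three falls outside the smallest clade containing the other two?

The outgroup has state 'absent' for every character, so 'present' is the derived state throughout.
C1 (derived state 'present') is shared by Alpha, Beta, Eta, and Zeta — a synapomorphy uniting that clade.
C2 (derived state 'present') is shared by Alpha and Beta — a synapomorphy uniting that clade.
C3: derived state 'present' in Beta only — an autapomorphy, so it tells us nothing about relationships among taxa.
C4: derived state 'present' in Eta and Zeta only — synapomorphy for {Eta, Zeta}.
Most parsimonious ingroup topology: (((Zeta,Eta),(Alpha,Beta)),Gamma).
Alpha and Beta share a more recent common ancestor with each other than either does with Gamma, so Gamma is the least closely related of the three.

Gamma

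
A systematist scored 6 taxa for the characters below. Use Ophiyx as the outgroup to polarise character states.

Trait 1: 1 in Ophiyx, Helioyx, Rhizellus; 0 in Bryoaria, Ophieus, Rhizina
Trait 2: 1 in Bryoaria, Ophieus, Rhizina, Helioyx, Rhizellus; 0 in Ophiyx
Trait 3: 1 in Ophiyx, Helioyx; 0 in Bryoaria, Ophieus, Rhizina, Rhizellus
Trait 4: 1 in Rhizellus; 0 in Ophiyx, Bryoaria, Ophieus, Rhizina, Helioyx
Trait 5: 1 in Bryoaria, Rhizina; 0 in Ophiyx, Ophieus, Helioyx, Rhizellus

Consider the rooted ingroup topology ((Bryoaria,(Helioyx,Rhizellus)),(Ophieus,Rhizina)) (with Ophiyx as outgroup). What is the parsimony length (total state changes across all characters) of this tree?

Map each character onto ((Bryoaria,(Helioyx,Rhizellus)),(Ophieus,Rhizina)) (rooted by Ophiyx) and count the minimum state changes it requires (Fitch parsimony):
Trait 1: 2; Trait 2: 1; Trait 3: 2; Trait 4: 1; Trait 5: 2.
Total tree length = 8.

8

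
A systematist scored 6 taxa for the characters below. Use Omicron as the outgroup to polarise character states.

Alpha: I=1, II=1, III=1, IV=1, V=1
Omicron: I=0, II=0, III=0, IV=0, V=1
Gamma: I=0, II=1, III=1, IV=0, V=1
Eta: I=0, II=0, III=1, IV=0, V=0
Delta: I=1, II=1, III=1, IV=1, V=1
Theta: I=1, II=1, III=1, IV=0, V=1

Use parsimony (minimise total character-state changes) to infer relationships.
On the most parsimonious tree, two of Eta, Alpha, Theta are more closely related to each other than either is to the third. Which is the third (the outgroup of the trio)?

Character polarity is set by the outgroup: the derived state is whichever differs from the outgroup's state, so for V the derived state is '0', and for the remaining characters it is '1'.
I (derived state '1') is shared by Alpha, Delta, and Theta — a synapomorphy uniting that clade.
II: derived state '1' in Alpha, Delta, Gamma, and Theta only — synapomorphy for {Alpha, Delta, Gamma, Theta}.
All ingroup taxa share the derived state '1' for III; it defines the ingroup but does not resolve relationships within it.
Only Alpha and Delta show the derived state '1' for IV, supporting them as a clade.
V: derived state '0' in Eta only — an autapomorphy, so it tells us nothing about relationships among taxa.
Most parsimonious ingroup topology: (Eta,((Theta,(Delta,Alpha)),Gamma)).
Alpha and Theta share a more recent common ancestor with each other than either does with Eta, so Eta is the least closely related of the three.

Eta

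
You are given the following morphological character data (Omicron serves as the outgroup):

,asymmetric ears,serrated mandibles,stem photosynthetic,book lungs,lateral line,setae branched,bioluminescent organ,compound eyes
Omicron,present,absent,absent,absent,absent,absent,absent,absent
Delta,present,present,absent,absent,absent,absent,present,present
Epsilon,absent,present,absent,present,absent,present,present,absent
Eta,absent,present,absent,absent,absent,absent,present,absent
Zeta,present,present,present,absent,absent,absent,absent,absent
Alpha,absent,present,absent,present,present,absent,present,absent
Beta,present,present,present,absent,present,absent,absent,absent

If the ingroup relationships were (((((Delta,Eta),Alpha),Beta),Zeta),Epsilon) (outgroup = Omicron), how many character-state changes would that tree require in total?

Map each character onto (((((Delta,Eta),Alpha),Beta),Zeta),Epsilon) (rooted by Omicron) and count the minimum state changes it requires (Fitch parsimony):
asymmetric ears: 3; serrated mandibles: 1; stem photosynthetic: 2; book lungs: 2; lateral line: 2; setae branched: 1; bioluminescent organ: 2; compound eyes: 1.
Total tree length = 14.

14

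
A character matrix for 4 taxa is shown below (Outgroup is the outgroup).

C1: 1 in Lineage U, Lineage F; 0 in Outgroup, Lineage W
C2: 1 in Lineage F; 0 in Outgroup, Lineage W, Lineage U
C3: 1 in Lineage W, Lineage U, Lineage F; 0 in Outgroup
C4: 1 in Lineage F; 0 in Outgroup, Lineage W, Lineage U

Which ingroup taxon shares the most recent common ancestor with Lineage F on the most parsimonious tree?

Lineage U

The outgroup has state '0' for every character, so '1' is the derived state throughout.
C1 (derived state '1') is shared by Lineage F and Lineage U — a synapomorphy uniting that clade.
C2: derived state '1' in Lineage F only — an autapomorphy, so it tells us nothing about relationships among taxa.
C3 (derived state '1') is shared by all ingroup taxa — unites the whole ingroup.
C4: derived state '1' in Lineage F only — an autapomorphy, so it tells us nothing about relationships among taxa.
Most parsimonious ingroup topology: (Lineage W,(Lineage U,Lineage F)).
Lineage F and Lineage U form a cherry on this tree, so they are sister taxa.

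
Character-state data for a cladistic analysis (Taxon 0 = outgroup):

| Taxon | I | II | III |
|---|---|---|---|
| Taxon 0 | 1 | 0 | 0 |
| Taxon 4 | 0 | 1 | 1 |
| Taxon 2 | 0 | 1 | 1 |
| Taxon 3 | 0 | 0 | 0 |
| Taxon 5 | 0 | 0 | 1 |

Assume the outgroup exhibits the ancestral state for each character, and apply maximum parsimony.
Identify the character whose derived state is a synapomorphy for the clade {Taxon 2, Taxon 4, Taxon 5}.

III

Character polarity is set by the outgroup: the derived state is whichever differs from the outgroup's state, so for I the derived state is '0', and for the remaining characters it is '1'.
All ingroup taxa share the derived state '0' for I; it defines the ingroup but does not resolve relationships within it.
II (derived state '1') is shared by Taxon 2 and Taxon 4 — a synapomorphy uniting that clade.
III: derived state '1' in Taxon 2, Taxon 4, and Taxon 5 only — synapomorphy for {Taxon 2, Taxon 4, Taxon 5}.
Most parsimonious ingroup topology: (((Taxon 4,Taxon 2),Taxon 5),Taxon 3).
The clade {Taxon 2, Taxon 4, Taxon 5} is supported by III: its derived state '1' occurs in exactly those taxa and in no other taxon (including the outgroup).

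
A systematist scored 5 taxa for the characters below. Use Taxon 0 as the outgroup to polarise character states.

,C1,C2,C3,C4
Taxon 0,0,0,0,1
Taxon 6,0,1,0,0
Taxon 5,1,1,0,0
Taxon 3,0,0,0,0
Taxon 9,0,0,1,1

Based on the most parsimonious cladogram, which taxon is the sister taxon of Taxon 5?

Character polarity is set by the outgroup: the derived state is whichever differs from the outgroup's state, so for C4 the derived state is '0', and for the remaining characters it is '1'.
C1 (derived state '1') is unique to Taxon 5 (autapomorphy; uninformative for grouping).
C2: derived state '1' in Taxon 5 and Taxon 6 only — synapomorphy for {Taxon 5, Taxon 6}.
C3 (derived state '1') is unique to Taxon 9 (autapomorphy; uninformative for grouping).
Only Taxon 3, Taxon 5, and Taxon 6 show the derived state '0' for C4, supporting them as a clade.
Most parsimonious ingroup topology: (((Taxon 6,Taxon 5),Taxon 3),Taxon 9).
Taxon 5 and Taxon 6 form a cherry on this tree, so they are sister taxa.

Taxon 6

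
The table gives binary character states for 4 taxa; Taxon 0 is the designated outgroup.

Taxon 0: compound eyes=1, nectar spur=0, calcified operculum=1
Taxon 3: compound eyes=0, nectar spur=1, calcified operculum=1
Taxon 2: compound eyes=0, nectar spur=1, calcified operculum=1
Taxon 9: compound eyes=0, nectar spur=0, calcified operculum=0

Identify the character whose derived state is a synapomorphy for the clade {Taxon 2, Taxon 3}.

Character polarity is set by the outgroup: the derived state is whichever differs from the outgroup's state, so for compound eyes, calcified operculum the derived state is '0', and for the remaining characters it is '1'.
All ingroup taxa share the derived state '0' for compound eyes; it defines the ingroup but does not resolve relationships within it.
Only Taxon 2 and Taxon 3 show the derived state '1' for nectar spur, supporting them as a clade.
calcified operculum: derived state '0' in Taxon 9 only — an autapomorphy, so it tells us nothing about relationships among taxa.
Most parsimonious ingroup topology: ((Taxon 3,Taxon 2),Taxon 9).
The clade {Taxon 2, Taxon 3} is supported by nectar spur: its derived state '1' occurs in exactly those taxa and in no other taxon (including the outgroup).

nectar spur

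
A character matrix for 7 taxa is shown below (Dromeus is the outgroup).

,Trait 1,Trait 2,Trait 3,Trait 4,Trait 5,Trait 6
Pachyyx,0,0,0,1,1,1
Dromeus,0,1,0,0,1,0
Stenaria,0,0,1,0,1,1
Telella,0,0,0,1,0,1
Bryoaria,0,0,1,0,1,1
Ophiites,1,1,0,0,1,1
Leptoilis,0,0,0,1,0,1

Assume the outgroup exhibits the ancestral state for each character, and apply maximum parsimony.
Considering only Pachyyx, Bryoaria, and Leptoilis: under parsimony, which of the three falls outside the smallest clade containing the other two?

Bryoaria

Character polarity is set by the outgroup: the derived state is whichever differs from the outgroup's state, so for Trait 2, Trait 5 the derived state is '0', and for the remaining characters it is '1'.
Trait 1: derived state '1' in Ophiites only — an autapomorphy, so it tells us nothing about relationships among taxa.
Trait 2: derived state '0' in Bryoaria, Leptoilis, Pachyyx, Stenaria, and Telella only — synapomorphy for {Bryoaria, Leptoilis, Pachyyx, Stenaria, Telella}.
Only Bryoaria and Stenaria show the derived state '1' for Trait 3, supporting them as a clade.
Trait 4: derived state '1' in Leptoilis, Pachyyx, and Telella only — synapomorphy for {Leptoilis, Pachyyx, Telella}.
Only Leptoilis and Telella show the derived state '0' for Trait 5, supporting them as a clade.
All ingroup taxa share the derived state '1' for Trait 6; it defines the ingroup but does not resolve relationships within it.
Most parsimonious ingroup topology: (Ophiites,(((Leptoilis,Telella),Pachyyx),(Stenaria,Bryoaria))).
Pachyyx and Leptoilis share a more recent common ancestor with each other than either does with Bryoaria, so Bryoaria is the least closely related of the three.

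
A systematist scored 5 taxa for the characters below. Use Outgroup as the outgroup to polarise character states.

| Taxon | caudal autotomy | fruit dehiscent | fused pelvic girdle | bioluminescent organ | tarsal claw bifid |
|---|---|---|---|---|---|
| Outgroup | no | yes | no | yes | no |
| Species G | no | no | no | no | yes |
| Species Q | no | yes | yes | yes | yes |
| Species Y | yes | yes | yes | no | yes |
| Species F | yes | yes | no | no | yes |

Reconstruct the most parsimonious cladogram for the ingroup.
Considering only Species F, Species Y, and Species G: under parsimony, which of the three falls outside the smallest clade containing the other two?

Character polarity is set by the outgroup: the derived state is whichever differs from the outgroup's state, so for fruit dehiscent, bioluminescent organ the derived state is 'no', and for the remaining characters it is 'yes'.
caudal autotomy (derived state 'yes') is shared by Species F and Species Y — a synapomorphy uniting that clade.
fruit dehiscent: derived state 'no' in Species G only — an autapomorphy, so it tells us nothing about relationships among taxa.
fused pelvic girdle groups Species Q and Species Y, which is incompatible with the clades supported by the remaining characters; treating it as convergent (homoplasy) costs fewer steps than any alternative tree.
bioluminescent organ: derived state 'no' in Species F, Species G, and Species Y only — synapomorphy for {Species F, Species G, Species Y}.
All ingroup taxa share the derived state 'yes' for tarsal claw bifid; it defines the ingroup but does not resolve relationships within it.
Most parsimonious ingroup topology: ((Species G,(Species Y,Species F)),Species Q).
Species Y and Species F share a more recent common ancestor with each other than either does with Species G, so Species G is the least closely related of the three.

Species G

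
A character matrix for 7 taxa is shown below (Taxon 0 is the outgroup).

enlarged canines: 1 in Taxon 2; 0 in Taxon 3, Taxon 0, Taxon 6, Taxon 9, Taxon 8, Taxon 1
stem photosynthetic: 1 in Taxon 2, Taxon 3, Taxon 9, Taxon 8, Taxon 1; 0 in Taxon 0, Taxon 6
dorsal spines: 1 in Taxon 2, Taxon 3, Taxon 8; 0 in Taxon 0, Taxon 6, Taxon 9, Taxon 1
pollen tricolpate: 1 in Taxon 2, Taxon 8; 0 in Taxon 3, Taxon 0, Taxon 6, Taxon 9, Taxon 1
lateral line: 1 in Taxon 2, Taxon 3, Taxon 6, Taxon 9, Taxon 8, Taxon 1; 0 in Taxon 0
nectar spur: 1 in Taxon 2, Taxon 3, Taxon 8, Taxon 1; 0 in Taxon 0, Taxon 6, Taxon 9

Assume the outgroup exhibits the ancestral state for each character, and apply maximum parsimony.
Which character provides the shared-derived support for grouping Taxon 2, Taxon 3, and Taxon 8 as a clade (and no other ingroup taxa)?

dorsal spines

The outgroup has state '0' for every character, so '1' is the derived state throughout.
enlarged canines: derived state '1' in Taxon 2 only — an autapomorphy, so it tells us nothing about relationships among taxa.
stem photosynthetic (derived state '1') is shared by Taxon 1, Taxon 2, Taxon 3, Taxon 8, and Taxon 9 — a synapomorphy uniting that clade.
dorsal spines (derived state '1') is shared by Taxon 2, Taxon 3, and Taxon 8 — a synapomorphy uniting that clade.
pollen tricolpate (derived state '1') is shared by Taxon 2 and Taxon 8 — a synapomorphy uniting that clade.
All ingroup taxa share the derived state '1' for lateral line; it defines the ingroup but does not resolve relationships within it.
nectar spur (derived state '1') is shared by Taxon 1, Taxon 2, Taxon 3, and Taxon 8 — a synapomorphy uniting that clade.
Most parsimonious ingroup topology: (Taxon 6,((((Taxon 2,Taxon 8),Taxon 3),Taxon 1),Taxon 9)).
The clade {Taxon 2, Taxon 3, Taxon 8} is supported by dorsal spines: its derived state '1' occurs in exactly those taxa and in no other taxon (including the outgroup).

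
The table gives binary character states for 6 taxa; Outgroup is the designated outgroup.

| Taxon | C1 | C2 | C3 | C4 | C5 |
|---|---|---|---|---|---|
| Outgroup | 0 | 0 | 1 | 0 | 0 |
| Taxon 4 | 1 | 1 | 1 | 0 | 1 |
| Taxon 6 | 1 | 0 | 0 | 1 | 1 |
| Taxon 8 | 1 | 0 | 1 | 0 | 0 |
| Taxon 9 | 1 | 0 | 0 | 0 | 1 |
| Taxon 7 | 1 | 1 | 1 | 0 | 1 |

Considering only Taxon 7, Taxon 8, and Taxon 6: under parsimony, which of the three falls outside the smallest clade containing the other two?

Taxon 8

Character polarity is set by the outgroup: the derived state is whichever differs from the outgroup's state, so for C3 the derived state is '0', and for the remaining characters it is '1'.
C1 (derived state '1') is shared by all ingroup taxa — unites the whole ingroup.
C2: derived state '1' in Taxon 4 and Taxon 7 only — synapomorphy for {Taxon 4, Taxon 7}.
Only Taxon 6 and Taxon 9 show the derived state '0' for C3, supporting them as a clade.
C4 (derived state '1') is unique to Taxon 6 (autapomorphy; uninformative for grouping).
Only Taxon 4, Taxon 6, Taxon 7, and Taxon 9 show the derived state '1' for C5, supporting them as a clade.
Most parsimonious ingroup topology: (((Taxon 4,Taxon 7),(Taxon 6,Taxon 9)),Taxon 8).
Taxon 7 and Taxon 6 share a more recent common ancestor with each other than either does with Taxon 8, so Taxon 8 is the least closely related of the three.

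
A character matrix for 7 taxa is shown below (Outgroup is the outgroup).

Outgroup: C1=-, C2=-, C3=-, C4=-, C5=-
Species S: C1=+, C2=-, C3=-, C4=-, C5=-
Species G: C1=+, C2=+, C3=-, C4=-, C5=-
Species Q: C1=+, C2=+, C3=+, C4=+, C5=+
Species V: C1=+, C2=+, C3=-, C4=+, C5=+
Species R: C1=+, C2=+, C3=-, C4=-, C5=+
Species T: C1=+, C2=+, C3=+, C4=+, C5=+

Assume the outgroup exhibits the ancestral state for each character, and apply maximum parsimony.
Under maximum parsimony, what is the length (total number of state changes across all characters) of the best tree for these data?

5

The outgroup has state '-' for every character, so '+' is the derived state throughout.
All ingroup taxa share the derived state '+' for C1; it defines the ingroup but does not resolve relationships within it.
Only Species G, Species Q, Species R, Species T, and Species V show the derived state '+' for C2, supporting them as a clade.
C3 (derived state '+') is shared by Species Q and Species T — a synapomorphy uniting that clade.
C4: derived state '+' in Species Q, Species T, and Species V only — synapomorphy for {Species Q, Species T, Species V}.
Only Species Q, Species R, Species T, and Species V show the derived state '+' for C5, supporting them as a clade.
Most parsimonious ingroup topology: (Species S,(Species G,(((Species Q,Species T),Species V),Species R))).
Changes per character on this tree: C1: 1; C2: 1; C3: 1; C4: 1; C5: 1.
Total = 5.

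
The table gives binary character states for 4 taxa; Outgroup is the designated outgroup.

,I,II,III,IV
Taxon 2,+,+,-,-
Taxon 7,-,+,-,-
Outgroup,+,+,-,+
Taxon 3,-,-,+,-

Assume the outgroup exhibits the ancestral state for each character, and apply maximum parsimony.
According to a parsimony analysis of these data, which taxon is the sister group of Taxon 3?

Character polarity is set by the outgroup: the derived state is whichever differs from the outgroup's state, so for I, II, IV the derived state is '-', and for the remaining characters it is '+'.
I (derived state '-') is shared by Taxon 3 and Taxon 7 — a synapomorphy uniting that clade.
II: derived state '-' in Taxon 3 only — an autapomorphy, so it tells us nothing about relationships among taxa.
III (derived state '+') is unique to Taxon 3 (autapomorphy; uninformative for grouping).
IV (derived state '-') is shared by all ingroup taxa — unites the whole ingroup.
Most parsimonious ingroup topology: ((Taxon 7,Taxon 3),Taxon 2).
Taxon 3 and Taxon 7 form a cherry on this tree, so they are sister taxa.

Taxon 7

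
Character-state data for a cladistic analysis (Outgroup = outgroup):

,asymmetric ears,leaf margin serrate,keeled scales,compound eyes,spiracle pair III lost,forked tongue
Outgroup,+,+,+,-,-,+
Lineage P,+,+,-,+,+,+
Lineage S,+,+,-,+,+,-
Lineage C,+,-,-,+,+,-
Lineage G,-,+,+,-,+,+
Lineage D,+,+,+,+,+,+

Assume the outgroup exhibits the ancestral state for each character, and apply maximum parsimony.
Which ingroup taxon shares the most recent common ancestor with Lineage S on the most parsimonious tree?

Character polarity is set by the outgroup: the derived state is whichever differs from the outgroup's state, so for asymmetric ears, leaf margin serrate, keeled scales, forked tongue the derived state is '-', and for the remaining characters it is '+'.
asymmetric ears: derived state '-' in Lineage G only — an autapomorphy, so it tells us nothing about relationships among taxa.
leaf margin serrate (derived state '-') is unique to Lineage C (autapomorphy; uninformative for grouping).
keeled scales (derived state '-') is shared by Lineage C, Lineage P, and Lineage S — a synapomorphy uniting that clade.
Only Lineage C, Lineage D, Lineage P, and Lineage S show the derived state '+' for compound eyes, supporting them as a clade.
spiracle pair III lost (derived state '+') is shared by all ingroup taxa — unites the whole ingroup.
Only Lineage C and Lineage S show the derived state '-' for forked tongue, supporting them as a clade.
Most parsimonious ingroup topology: (((Lineage P,(Lineage S,Lineage C)),Lineage D),Lineage G).
Lineage S and Lineage C form a cherry on this tree, so they are sister taxa.

Lineage C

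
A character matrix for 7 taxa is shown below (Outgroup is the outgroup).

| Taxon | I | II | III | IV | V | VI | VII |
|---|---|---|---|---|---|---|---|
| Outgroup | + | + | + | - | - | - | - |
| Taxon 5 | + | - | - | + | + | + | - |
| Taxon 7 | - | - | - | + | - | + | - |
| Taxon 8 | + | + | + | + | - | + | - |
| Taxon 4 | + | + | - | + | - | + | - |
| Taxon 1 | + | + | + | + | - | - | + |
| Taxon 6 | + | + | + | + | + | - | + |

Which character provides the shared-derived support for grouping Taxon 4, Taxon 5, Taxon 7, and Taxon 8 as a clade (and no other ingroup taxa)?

Character polarity is set by the outgroup: the derived state is whichever differs from the outgroup's state, so for I, II, III the derived state is '-', and for the remaining characters it is '+'.
I (derived state '-') is unique to Taxon 7 (autapomorphy; uninformative for grouping).
II (derived state '-') is shared by Taxon 5 and Taxon 7 — a synapomorphy uniting that clade.
III (derived state '-') is shared by Taxon 4, Taxon 5, and Taxon 7 — a synapomorphy uniting that clade.
All ingroup taxa share the derived state '+' for IV; it defines the ingroup but does not resolve relationships within it.
V (state '+') occurs in Taxon 5 and Taxon 6 but conflicts with the nesting implied by the other characters — most parsimoniously interpreted as homoplasy.
VI (derived state '+') is shared by Taxon 4, Taxon 5, Taxon 7, and Taxon 8 — a synapomorphy uniting that clade.
VII: derived state '+' in Taxon 1 and Taxon 6 only — synapomorphy for {Taxon 1, Taxon 6}.
Most parsimonious ingroup topology: ((((Taxon 5,Taxon 7),Taxon 4),Taxon 8),(Taxon 1,Taxon 6)).
The clade {Taxon 4, Taxon 5, Taxon 7, Taxon 8} is supported by VI: its derived state '+' occurs in exactly those taxa and in no other taxon (including the outgroup).

VI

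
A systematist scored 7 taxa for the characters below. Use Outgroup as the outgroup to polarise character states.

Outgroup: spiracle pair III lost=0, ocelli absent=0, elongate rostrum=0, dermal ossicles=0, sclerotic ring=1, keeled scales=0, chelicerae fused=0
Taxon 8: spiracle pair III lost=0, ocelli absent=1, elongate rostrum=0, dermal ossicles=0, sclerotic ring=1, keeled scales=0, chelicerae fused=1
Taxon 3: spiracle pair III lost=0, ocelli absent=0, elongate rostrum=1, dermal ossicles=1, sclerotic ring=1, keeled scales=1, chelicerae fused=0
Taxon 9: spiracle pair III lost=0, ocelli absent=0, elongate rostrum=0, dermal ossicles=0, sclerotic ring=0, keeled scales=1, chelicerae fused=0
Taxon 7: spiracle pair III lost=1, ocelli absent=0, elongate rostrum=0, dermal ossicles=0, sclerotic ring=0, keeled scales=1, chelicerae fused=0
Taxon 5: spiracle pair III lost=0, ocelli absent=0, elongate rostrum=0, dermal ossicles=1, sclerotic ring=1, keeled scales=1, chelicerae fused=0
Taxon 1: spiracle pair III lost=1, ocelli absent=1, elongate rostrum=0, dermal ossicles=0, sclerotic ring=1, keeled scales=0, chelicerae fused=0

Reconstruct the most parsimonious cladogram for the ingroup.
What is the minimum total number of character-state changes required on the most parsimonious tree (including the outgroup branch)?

Character polarity is set by the outgroup: the derived state is whichever differs from the outgroup's state, so for sclerotic ring the derived state is '0', and for the remaining characters it is '1'.
spiracle pair III lost groups Taxon 1 and Taxon 7, which is incompatible with the clades supported by the remaining characters; treating it as convergent (homoplasy) costs fewer steps than any alternative tree.
Only Taxon 1 and Taxon 8 show the derived state '1' for ocelli absent, supporting them as a clade.
elongate rostrum (derived state '1') is unique to Taxon 3 (autapomorphy; uninformative for grouping).
dermal ossicles (derived state '1') is shared by Taxon 3 and Taxon 5 — a synapomorphy uniting that clade.
sclerotic ring: derived state '0' in Taxon 7 and Taxon 9 only — synapomorphy for {Taxon 7, Taxon 9}.
Only Taxon 3, Taxon 5, Taxon 7, and Taxon 9 show the derived state '1' for keeled scales, supporting them as a clade.
chelicerae fused (derived state '1') is unique to Taxon 8 (autapomorphy; uninformative for grouping).
Most parsimonious ingroup topology: ((Taxon 8,Taxon 1),((Taxon 3,Taxon 5),(Taxon 9,Taxon 7))).
Changes per character on this tree: spiracle pair III lost: 2; ocelli absent: 1; elongate rostrum: 1; dermal ossicles: 1; sclerotic ring: 1; keeled scales: 1; chelicerae fused: 1.
Total = 8.

8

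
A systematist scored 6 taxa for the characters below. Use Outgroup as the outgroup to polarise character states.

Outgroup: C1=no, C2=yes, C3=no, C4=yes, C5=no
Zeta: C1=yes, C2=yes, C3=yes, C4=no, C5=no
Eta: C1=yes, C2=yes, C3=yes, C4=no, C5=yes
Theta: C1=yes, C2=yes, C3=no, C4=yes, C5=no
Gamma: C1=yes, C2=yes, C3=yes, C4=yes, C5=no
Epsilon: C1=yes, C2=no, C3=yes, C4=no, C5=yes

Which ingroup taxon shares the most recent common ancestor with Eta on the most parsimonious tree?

Character polarity is set by the outgroup: the derived state is whichever differs from the outgroup's state, so for C2, C4 the derived state is 'no', and for the remaining characters it is 'yes'.
All ingroup taxa share the derived state 'yes' for C1; it defines the ingroup but does not resolve relationships within it.
C2 (derived state 'no') is unique to Epsilon (autapomorphy; uninformative for grouping).
C3 (derived state 'yes') is shared by Epsilon, Eta, Gamma, and Zeta — a synapomorphy uniting that clade.
C4: derived state 'no' in Epsilon, Eta, and Zeta only — synapomorphy for {Epsilon, Eta, Zeta}.
C5 (derived state 'yes') is shared by Epsilon and Eta — a synapomorphy uniting that clade.
Most parsimonious ingroup topology: (((Zeta,(Eta,Epsilon)),Gamma),Theta).
Eta and Epsilon form a cherry on this tree, so they are sister taxa.

Epsilon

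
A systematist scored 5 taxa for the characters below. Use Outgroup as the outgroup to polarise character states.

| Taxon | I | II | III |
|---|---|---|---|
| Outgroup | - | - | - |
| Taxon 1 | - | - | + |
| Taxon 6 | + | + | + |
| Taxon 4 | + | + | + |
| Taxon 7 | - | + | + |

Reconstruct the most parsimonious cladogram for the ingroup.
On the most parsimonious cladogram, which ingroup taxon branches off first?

The outgroup has state '-' for every character, so '+' is the derived state throughout.
I: derived state '+' in Taxon 4 and Taxon 6 only — synapomorphy for {Taxon 4, Taxon 6}.
II (derived state '+') is shared by Taxon 4, Taxon 6, and Taxon 7 — a synapomorphy uniting that clade.
All ingroup taxa share the derived state '+' for III; it defines the ingroup but does not resolve relationships within it.
Most parsimonious ingroup topology: (Taxon 1,((Taxon 6,Taxon 4),Taxon 7)).
Taxon 1 is sister to the clade containing all other ingroup taxa, so it is the earliest-diverging (most basal) ingroup lineage.

Taxon 1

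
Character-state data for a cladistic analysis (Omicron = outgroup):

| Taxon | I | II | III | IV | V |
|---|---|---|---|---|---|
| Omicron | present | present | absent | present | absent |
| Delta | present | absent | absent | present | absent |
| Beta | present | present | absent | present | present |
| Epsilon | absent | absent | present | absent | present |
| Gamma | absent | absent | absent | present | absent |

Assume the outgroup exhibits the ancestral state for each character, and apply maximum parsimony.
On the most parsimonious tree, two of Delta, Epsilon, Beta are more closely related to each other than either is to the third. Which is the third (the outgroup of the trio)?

Character polarity is set by the outgroup: the derived state is whichever differs from the outgroup's state, so for I, II, IV the derived state is 'absent', and for the remaining characters it is 'present'.
I (derived state 'absent') is shared by Epsilon and Gamma — a synapomorphy uniting that clade.
Only Delta, Epsilon, and Gamma show the derived state 'absent' for II, supporting them as a clade.
III (derived state 'present') is unique to Epsilon (autapomorphy; uninformative for grouping).
IV (derived state 'absent') is unique to Epsilon (autapomorphy; uninformative for grouping).
V groups Beta and Epsilon, which is incompatible with the clades supported by the remaining characters; treating it as convergent (homoplasy) costs fewer steps than any alternative tree.
Most parsimonious ingroup topology: ((Delta,(Epsilon,Gamma)),Beta).
Epsilon and Delta share a more recent common ancestor with each other than either does with Beta, so Beta is the least closely related of the three.

Beta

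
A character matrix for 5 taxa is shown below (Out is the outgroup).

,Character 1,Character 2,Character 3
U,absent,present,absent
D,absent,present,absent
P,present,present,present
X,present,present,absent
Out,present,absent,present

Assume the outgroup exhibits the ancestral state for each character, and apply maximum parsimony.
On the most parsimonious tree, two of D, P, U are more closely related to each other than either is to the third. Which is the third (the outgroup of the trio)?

P

Character polarity is set by the outgroup: the derived state is whichever differs from the outgroup's state, so for Character 1, Character 3 the derived state is 'absent', and for the remaining characters it is 'present'.
Only D and U show the derived state 'absent' for Character 1, supporting them as a clade.
All ingroup taxa share the derived state 'present' for Character 2; it defines the ingroup but does not resolve relationships within it.
Character 3 (derived state 'absent') is shared by D, U, and X — a synapomorphy uniting that clade.
Most parsimonious ingroup topology: (((U,D),X),P).
D and U share a more recent common ancestor with each other than either does with P, so P is the least closely related of the three.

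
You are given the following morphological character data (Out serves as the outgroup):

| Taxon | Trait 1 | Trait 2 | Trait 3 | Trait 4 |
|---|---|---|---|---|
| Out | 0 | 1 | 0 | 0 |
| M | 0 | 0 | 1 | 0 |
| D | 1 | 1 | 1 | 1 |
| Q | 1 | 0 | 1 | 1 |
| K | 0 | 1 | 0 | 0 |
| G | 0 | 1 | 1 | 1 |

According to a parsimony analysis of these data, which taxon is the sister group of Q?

D

Character polarity is set by the outgroup: the derived state is whichever differs from the outgroup's state, so for Trait 2 the derived state is '0', and for the remaining characters it is '1'.
Only D and Q show the derived state '1' for Trait 1, supporting them as a clade.
Trait 2 (state '0') occurs in M and Q but conflicts with the nesting implied by the other characters — most parsimoniously interpreted as homoplasy.
Only D, G, M, and Q show the derived state '1' for Trait 3, supporting them as a clade.
Trait 4 (derived state '1') is shared by D, G, and Q — a synapomorphy uniting that clade.
Most parsimonious ingroup topology: ((M,((D,Q),G)),K).
Q and D form a cherry on this tree, so they are sister taxa.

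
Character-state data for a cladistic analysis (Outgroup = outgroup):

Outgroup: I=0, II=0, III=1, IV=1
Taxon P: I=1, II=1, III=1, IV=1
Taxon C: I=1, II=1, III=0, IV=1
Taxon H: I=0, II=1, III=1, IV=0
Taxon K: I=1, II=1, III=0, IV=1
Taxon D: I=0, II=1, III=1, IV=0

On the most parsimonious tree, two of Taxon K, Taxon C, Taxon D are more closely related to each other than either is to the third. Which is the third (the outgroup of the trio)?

Character polarity is set by the outgroup: the derived state is whichever differs from the outgroup's state, so for III, IV the derived state is '0', and for the remaining characters it is '1'.
Only Taxon C, Taxon K, and Taxon P show the derived state '1' for I, supporting them as a clade.
II (derived state '1') is shared by all ingroup taxa — unites the whole ingroup.
III (derived state '0') is shared by Taxon C and Taxon K — a synapomorphy uniting that clade.
Only Taxon D and Taxon H show the derived state '0' for IV, supporting them as a clade.
Most parsimonious ingroup topology: ((Taxon P,(Taxon C,Taxon K)),(Taxon H,Taxon D)).
Taxon K and Taxon C share a more recent common ancestor with each other than either does with Taxon D, so Taxon D is the least closely related of the three.

Taxon D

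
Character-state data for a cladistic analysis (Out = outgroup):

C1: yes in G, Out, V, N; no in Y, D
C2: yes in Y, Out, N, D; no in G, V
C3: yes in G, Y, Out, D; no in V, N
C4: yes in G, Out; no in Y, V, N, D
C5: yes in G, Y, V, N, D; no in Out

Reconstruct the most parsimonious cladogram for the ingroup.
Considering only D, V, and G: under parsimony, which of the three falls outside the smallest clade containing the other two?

G

Character polarity is set by the outgroup: the derived state is whichever differs from the outgroup's state, so for C1, C2, C3, C4 the derived state is 'no', and for the remaining characters it is 'yes'.
C1 (derived state 'no') is shared by D and Y — a synapomorphy uniting that clade.
C2 (state 'no') occurs in G and V but conflicts with the nesting implied by the other characters — most parsimoniously interpreted as homoplasy.
Only N and V show the derived state 'no' for C3, supporting them as a clade.
C4 (derived state 'no') is shared by D, N, V, and Y — a synapomorphy uniting that clade.
All ingroup taxa share the derived state 'yes' for C5; it defines the ingroup but does not resolve relationships within it.
Most parsimonious ingroup topology: (G,((N,V),(D,Y))).
V and D share a more recent common ancestor with each other than either does with G, so G is the least closely related of the three.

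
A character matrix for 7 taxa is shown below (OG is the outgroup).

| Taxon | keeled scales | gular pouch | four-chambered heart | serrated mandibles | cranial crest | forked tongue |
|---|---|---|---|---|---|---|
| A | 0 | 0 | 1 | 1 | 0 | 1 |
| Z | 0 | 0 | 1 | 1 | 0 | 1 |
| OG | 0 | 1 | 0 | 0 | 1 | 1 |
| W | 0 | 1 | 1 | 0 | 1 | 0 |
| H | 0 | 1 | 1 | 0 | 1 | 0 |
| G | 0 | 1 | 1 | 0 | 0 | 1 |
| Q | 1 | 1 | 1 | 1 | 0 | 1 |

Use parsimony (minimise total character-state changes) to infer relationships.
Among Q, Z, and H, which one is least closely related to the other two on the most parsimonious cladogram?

Character polarity is set by the outgroup: the derived state is whichever differs from the outgroup's state, so for gular pouch, cranial crest, forked tongue the derived state is '0', and for the remaining characters it is '1'.
keeled scales (derived state '1') is unique to Q (autapomorphy; uninformative for grouping).
Only A and Z show the derived state '0' for gular pouch, supporting them as a clade.
All ingroup taxa share the derived state '1' for four-chambered heart; it defines the ingroup but does not resolve relationships within it.
Only A, Q, and Z show the derived state '1' for serrated mandibles, supporting them as a clade.
cranial crest (derived state '0') is shared by A, G, Q, and Z — a synapomorphy uniting that clade.
forked tongue (derived state '0') is shared by H and W — a synapomorphy uniting that clade.
Most parsimonious ingroup topology: ((H,W),(G,((A,Z),Q))).
Z and Q share a more recent common ancestor with each other than either does with H, so H is the least closely related of the three.

H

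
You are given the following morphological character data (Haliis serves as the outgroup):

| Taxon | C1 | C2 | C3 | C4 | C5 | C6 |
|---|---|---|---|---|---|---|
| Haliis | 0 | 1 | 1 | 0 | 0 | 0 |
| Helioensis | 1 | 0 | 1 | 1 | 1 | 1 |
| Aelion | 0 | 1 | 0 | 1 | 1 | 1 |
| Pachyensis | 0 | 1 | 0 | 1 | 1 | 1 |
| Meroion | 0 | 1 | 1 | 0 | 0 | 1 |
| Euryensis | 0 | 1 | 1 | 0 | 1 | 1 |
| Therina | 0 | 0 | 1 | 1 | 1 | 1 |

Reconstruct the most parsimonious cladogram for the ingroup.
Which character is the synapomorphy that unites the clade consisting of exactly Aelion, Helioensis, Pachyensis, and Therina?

Character polarity is set by the outgroup: the derived state is whichever differs from the outgroup's state, so for C2, C3 the derived state is '0', and for the remaining characters it is '1'.
C1: derived state '1' in Helioensis only — an autapomorphy, so it tells us nothing about relationships among taxa.
Only Helioensis and Therina show the derived state '0' for C2, supporting them as a clade.
C3: derived state '0' in Aelion and Pachyensis only — synapomorphy for {Aelion, Pachyensis}.
C4: derived state '1' in Aelion, Helioensis, Pachyensis, and Therina only — synapomorphy for {Aelion, Helioensis, Pachyensis, Therina}.
C5: derived state '1' in Aelion, Euryensis, Helioensis, Pachyensis, and Therina only — synapomorphy for {Aelion, Euryensis, Helioensis, Pachyensis, Therina}.
All ingroup taxa share the derived state '1' for C6; it defines the ingroup but does not resolve relationships within it.
Most parsimonious ingroup topology: ((((Helioensis,Therina),(Aelion,Pachyensis)),Euryensis),Meroion).
The clade {Aelion, Helioensis, Pachyensis, Therina} is supported by C4: its derived state '1' occurs in exactly those taxa and in no other taxon (including the outgroup).

C4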